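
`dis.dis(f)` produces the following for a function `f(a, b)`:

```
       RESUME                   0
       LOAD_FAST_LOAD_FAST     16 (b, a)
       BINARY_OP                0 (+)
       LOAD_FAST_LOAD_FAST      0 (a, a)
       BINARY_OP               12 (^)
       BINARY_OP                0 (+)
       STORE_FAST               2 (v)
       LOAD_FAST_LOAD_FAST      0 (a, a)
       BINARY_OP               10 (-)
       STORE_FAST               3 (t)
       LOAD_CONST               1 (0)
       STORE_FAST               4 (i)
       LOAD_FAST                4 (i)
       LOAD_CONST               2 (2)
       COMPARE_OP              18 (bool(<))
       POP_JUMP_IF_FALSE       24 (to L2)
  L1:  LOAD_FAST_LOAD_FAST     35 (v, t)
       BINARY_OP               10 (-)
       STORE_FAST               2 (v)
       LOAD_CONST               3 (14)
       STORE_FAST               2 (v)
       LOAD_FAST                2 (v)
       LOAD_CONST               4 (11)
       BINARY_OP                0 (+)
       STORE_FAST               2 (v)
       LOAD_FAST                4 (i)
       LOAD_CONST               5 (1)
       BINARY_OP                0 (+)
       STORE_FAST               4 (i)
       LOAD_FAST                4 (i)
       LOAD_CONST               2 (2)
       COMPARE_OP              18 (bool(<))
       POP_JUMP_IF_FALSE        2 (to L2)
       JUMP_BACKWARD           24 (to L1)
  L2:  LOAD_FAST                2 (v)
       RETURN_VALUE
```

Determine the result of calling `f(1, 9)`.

25

LOAD_FAST_LOAD_FAST b,a → push 9,1. Stack: [9, 1]
BINARY_OP + → 9 + 1 = 10. Stack: [10]
LOAD_FAST_LOAD_FAST a,a → push 1,1. Stack: [10, 1, 1]
BINARY_OP ^ → 1 ^ 1 = 0. Stack: [10, 0]
BINARY_OP + → 10 + 0 = 10. Stack: [10]
STORE_FAST v → v=10. Stack: []
LOAD_FAST_LOAD_FAST a,a → push 1,1. Stack: [1, 1]
BINARY_OP - → 1 - 1 = 0. Stack: [0]
STORE_FAST t → t=0. Stack: []
LOAD_CONST → push 0. Stack: [0]
STORE_FAST i → i=0. Stack: []
LOAD_FAST i → push 0. Stack: [0]
LOAD_CONST → push 2. Stack: [0, 2]
COMPARE_OP bool(<) → 0 vs 2 = True. Stack: [True]
POP_JUMP_IF_FALSE → pop True; no jump. Stack: []
LOAD_FAST_LOAD_FAST v,t → push 10,0. Stack: [10, 0]
BINARY_OP - → 10 - 0 = 10. Stack: [10]
STORE_FAST v → v=10. Stack: []
LOAD_CONST → push 14. Stack: [14]
STORE_FAST v → v=14. Stack: []
LOAD_FAST v → push 14. Stack: [14]
LOAD_CONST → push 11. Stack: [14, 11]
BINARY_OP + → 14 + 11 = 25. Stack: [25]
STORE_FAST v → v=25. Stack: []
LOAD_FAST i → push 0. Stack: [0]
LOAD_CONST → push 1. Stack: [0, 1]
BINARY_OP + → 0 + 1 = 1. Stack: [1]
STORE_FAST i → i=1. Stack: []
LOAD_FAST i → push 1. Stack: [1]
LOAD_CONST → push 2. Stack: [1, 2]
COMPARE_OP bool(<) → 1 vs 2 = True. Stack: [True]
POP_JUMP_IF_FALSE → pop True; no jump. Stack: []
LOAD_FAST_LOAD_FAST v,t → push 25,0. Stack: [25, 0]
BINARY_OP - → 25 - 0 = 25. Stack: [25]
STORE_FAST v → v=25. Stack: []
LOAD_CONST → push 14. Stack: [14]
STORE_FAST v → v=14. Stack: []
LOAD_FAST v → push 14. Stack: [14]
LOAD_CONST → push 11. Stack: [14, 11]
BINARY_OP + → 14 + 11 = 25. Stack: [25]
STORE_FAST v → v=25. Stack: []
LOAD_FAST i → push 1. Stack: [1]
LOAD_CONST → push 1. Stack: [1, 1]
BINARY_OP + → 1 + 1 = 2. Stack: [2]
STORE_FAST i → i=2. Stack: []
LOAD_FAST i → push 2. Stack: [2]
LOAD_CONST → push 2. Stack: [2, 2]
COMPARE_OP bool(<) → 2 vs 2 = False. Stack: [False]
POP_JUMP_IF_FALSE → pop False; jump. Stack: []
LOAD_FAST v → push 25. Stack: [25]
RETURN_VALUE → return 25.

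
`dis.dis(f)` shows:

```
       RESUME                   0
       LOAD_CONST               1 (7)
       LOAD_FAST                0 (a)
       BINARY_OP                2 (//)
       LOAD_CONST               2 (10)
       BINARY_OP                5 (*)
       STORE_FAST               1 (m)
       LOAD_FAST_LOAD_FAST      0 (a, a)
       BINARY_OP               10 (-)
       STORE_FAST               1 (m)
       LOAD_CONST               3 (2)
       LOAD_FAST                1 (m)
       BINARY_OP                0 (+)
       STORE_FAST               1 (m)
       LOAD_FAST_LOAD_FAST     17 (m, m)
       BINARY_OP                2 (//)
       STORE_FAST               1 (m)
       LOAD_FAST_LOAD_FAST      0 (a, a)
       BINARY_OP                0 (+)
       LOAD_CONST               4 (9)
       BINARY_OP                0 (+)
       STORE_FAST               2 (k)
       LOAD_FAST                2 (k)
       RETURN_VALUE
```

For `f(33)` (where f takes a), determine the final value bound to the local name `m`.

1

LOAD_CONST → push 7. Stack: [7]
LOAD_FAST a → push 33. Stack: [7, 33]
BINARY_OP // → 7 // 33 = 0. Stack: [0]
LOAD_CONST → push 10. Stack: [0, 10]
BINARY_OP * → 0 * 10 = 0. Stack: [0]
STORE_FAST m → m=0. Stack: []
LOAD_FAST_LOAD_FAST a,a → push 33,33. Stack: [33, 33]
BINARY_OP - → 33 - 33 = 0. Stack: [0]
STORE_FAST m → m=0. Stack: []
LOAD_CONST → push 2. Stack: [2]
LOAD_FAST m → push 0. Stack: [2, 0]
BINARY_OP + → 2 + 0 = 2. Stack: [2]
STORE_FAST m → m=2. Stack: []
LOAD_FAST_LOAD_FAST m,m → push 2,2. Stack: [2, 2]
BINARY_OP // → 2 // 2 = 1. Stack: [1]
STORE_FAST m → m=1. Stack: []
LOAD_FAST_LOAD_FAST a,a → push 33,33. Stack: [33, 33]
BINARY_OP + → 33 + 33 = 66. Stack: [66]
LOAD_CONST → push 9. Stack: [66, 9]
BINARY_OP + → 66 + 9 = 75. Stack: [75]
STORE_FAST k → k=75. Stack: []
LOAD_FAST k → push 75. Stack: [75]
RETURN_VALUE → return 75.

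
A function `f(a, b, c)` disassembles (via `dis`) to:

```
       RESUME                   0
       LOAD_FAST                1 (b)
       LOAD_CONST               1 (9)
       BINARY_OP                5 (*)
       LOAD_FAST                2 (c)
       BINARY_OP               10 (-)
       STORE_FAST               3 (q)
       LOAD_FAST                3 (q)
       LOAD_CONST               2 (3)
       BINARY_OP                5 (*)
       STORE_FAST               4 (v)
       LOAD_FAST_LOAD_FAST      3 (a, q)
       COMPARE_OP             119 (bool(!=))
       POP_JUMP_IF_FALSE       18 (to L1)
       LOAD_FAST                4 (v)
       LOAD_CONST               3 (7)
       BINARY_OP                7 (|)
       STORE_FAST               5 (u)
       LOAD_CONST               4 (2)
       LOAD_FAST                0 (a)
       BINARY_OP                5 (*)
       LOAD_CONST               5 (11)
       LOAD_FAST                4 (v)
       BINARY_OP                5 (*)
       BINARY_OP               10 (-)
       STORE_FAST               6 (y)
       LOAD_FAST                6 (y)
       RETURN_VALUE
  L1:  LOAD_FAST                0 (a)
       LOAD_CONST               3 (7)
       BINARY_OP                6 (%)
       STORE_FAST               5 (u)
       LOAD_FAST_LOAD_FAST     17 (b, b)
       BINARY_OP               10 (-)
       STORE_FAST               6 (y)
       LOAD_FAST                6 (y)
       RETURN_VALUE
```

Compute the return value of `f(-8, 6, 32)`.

LOAD_FAST b → push 6. Stack: [6]
LOAD_CONST → push 9. Stack: [6, 9]
BINARY_OP * → 6 * 9 = 54. Stack: [54]
LOAD_FAST c → push 32. Stack: [54, 32]
BINARY_OP - → 54 - 32 = 22. Stack: [22]
STORE_FAST q → q=22. Stack: []
LOAD_FAST q → push 22. Stack: [22]
LOAD_CONST → push 3. Stack: [22, 3]
BINARY_OP * → 22 * 3 = 66. Stack: [66]
STORE_FAST v → v=66. Stack: []
LOAD_FAST_LOAD_FAST a,q → push -8,22. Stack: [-8, 22]
COMPARE_OP bool(!=) → -8 vs 22 = True. Stack: [True]
POP_JUMP_IF_FALSE → pop True; no jump. Stack: []
LOAD_FAST v → push 66. Stack: [66]
LOAD_CONST → push 7. Stack: [66, 7]
BINARY_OP | → 66 | 7 = 71. Stack: [71]
STORE_FAST u → u=71. Stack: []
LOAD_CONST → push 2. Stack: [2]
LOAD_FAST a → push -8. Stack: [2, -8]
BINARY_OP * → 2 * -8 = -16. Stack: [-16]
LOAD_CONST → push 11. Stack: [-16, 11]
LOAD_FAST v → push 66. Stack: [-16, 11, 66]
BINARY_OP * → 11 * 66 = 726. Stack: [-16, 726]
BINARY_OP - → -16 - 726 = -742. Stack: [-742]
STORE_FAST y → y=-742. Stack: []
LOAD_FAST y → push -742. Stack: [-742]
RETURN_VALUE → return -742.

-742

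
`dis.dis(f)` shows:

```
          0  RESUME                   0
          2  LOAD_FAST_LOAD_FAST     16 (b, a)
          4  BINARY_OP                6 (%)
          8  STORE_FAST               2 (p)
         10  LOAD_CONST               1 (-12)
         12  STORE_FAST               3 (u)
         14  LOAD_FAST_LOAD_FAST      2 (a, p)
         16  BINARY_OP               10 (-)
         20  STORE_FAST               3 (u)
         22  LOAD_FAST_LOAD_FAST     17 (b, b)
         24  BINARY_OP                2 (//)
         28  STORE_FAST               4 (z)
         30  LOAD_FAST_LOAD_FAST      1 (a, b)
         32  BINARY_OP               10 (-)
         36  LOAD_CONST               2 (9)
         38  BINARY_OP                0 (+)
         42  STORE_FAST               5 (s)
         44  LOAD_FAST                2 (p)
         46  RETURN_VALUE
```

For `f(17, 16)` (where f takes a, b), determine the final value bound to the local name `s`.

10

LOAD_FAST_LOAD_FAST b,a → push 16,17. Stack: [16, 17]
BINARY_OP % → 16 % 17 = 16. Stack: [16]
STORE_FAST p → p=16. Stack: []
LOAD_CONST → push -12. Stack: [-12]
STORE_FAST u → u=-12. Stack: []
LOAD_FAST_LOAD_FAST a,p → push 17,16. Stack: [17, 16]
BINARY_OP - → 17 - 16 = 1. Stack: [1]
STORE_FAST u → u=1. Stack: []
LOAD_FAST_LOAD_FAST b,b → push 16,16. Stack: [16, 16]
BINARY_OP // → 16 // 16 = 1. Stack: [1]
STORE_FAST z → z=1. Stack: []
LOAD_FAST_LOAD_FAST a,b → push 17,16. Stack: [17, 16]
BINARY_OP - → 17 - 16 = 1. Stack: [1]
LOAD_CONST → push 9. Stack: [1, 9]
BINARY_OP + → 1 + 9 = 10. Stack: [10]
STORE_FAST s → s=10. Stack: []
LOAD_FAST p → push 16. Stack: [16]
RETURN_VALUE → return 16.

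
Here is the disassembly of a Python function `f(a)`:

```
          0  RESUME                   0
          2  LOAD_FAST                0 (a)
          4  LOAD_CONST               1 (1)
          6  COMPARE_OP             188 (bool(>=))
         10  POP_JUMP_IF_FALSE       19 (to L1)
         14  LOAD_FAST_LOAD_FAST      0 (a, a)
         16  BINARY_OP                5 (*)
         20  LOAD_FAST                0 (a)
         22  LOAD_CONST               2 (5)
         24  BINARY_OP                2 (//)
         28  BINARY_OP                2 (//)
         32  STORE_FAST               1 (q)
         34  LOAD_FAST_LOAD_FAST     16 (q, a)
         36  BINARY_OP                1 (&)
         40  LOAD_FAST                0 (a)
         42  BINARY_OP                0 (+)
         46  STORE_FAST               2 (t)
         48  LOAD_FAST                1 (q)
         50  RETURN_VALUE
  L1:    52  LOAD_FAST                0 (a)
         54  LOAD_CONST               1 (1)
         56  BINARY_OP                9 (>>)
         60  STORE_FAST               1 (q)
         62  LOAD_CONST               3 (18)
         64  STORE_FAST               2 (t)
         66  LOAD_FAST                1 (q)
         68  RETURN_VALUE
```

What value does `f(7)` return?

LOAD_FAST a → push 7. Stack: [7]
LOAD_CONST → push 1. Stack: [7, 1]
COMPARE_OP bool(>=) → 7 vs 1 = True. Stack: [True]
POP_JUMP_IF_FALSE → pop True; no jump. Stack: []
LOAD_FAST_LOAD_FAST a,a → push 7,7. Stack: [7, 7]
BINARY_OP * → 7 * 7 = 49. Stack: [49]
LOAD_FAST a → push 7. Stack: [49, 7]
LOAD_CONST → push 5. Stack: [49, 7, 5]
BINARY_OP // → 7 // 5 = 1. Stack: [49, 1]
BINARY_OP // → 49 // 1 = 49. Stack: [49]
STORE_FAST q → q=49. Stack: []
LOAD_FAST_LOAD_FAST q,a → push 49,7. Stack: [49, 7]
BINARY_OP & → 49 & 7 = 1. Stack: [1]
LOAD_FAST a → push 7. Stack: [1, 7]
BINARY_OP + → 1 + 7 = 8. Stack: [8]
STORE_FAST t → t=8. Stack: []
LOAD_FAST q → push 49. Stack: [49]
RETURN_VALUE → return 49.

49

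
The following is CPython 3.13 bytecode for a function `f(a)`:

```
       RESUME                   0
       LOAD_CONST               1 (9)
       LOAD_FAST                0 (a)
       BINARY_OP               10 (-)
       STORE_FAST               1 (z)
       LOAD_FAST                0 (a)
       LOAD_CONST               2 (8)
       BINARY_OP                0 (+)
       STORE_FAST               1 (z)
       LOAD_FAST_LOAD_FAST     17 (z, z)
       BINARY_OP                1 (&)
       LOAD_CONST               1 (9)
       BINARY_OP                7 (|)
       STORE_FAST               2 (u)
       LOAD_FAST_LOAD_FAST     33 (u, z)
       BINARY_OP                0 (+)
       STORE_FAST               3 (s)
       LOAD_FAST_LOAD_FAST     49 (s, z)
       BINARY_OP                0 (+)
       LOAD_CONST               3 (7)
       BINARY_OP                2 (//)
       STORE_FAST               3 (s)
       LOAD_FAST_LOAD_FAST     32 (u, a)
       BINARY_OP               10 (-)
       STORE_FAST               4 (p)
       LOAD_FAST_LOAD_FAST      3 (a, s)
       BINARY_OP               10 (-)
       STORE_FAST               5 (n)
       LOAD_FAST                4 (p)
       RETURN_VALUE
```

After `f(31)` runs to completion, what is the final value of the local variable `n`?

LOAD_CONST → push 9. Stack: [9]
LOAD_FAST a → push 31. Stack: [9, 31]
BINARY_OP - → 9 - 31 = -22. Stack: [-22]
STORE_FAST z → z=-22. Stack: []
LOAD_FAST a → push 31. Stack: [31]
LOAD_CONST → push 8. Stack: [31, 8]
BINARY_OP + → 31 + 8 = 39. Stack: [39]
STORE_FAST z → z=39. Stack: []
LOAD_FAST_LOAD_FAST z,z → push 39,39. Stack: [39, 39]
BINARY_OP & → 39 & 39 = 39. Stack: [39]
LOAD_CONST → push 9. Stack: [39, 9]
BINARY_OP | → 39 | 9 = 47. Stack: [47]
STORE_FAST u → u=47. Stack: []
LOAD_FAST_LOAD_FAST u,z → push 47,39. Stack: [47, 39]
BINARY_OP + → 47 + 39 = 86. Stack: [86]
STORE_FAST s → s=86. Stack: []
LOAD_FAST_LOAD_FAST s,z → push 86,39. Stack: [86, 39]
BINARY_OP + → 86 + 39 = 125. Stack: [125]
LOAD_CONST → push 7. Stack: [125, 7]
BINARY_OP // → 125 // 7 = 17. Stack: [17]
STORE_FAST s → s=17. Stack: []
LOAD_FAST_LOAD_FAST u,a → push 47,31. Stack: [47, 31]
BINARY_OP - → 47 - 31 = 16. Stack: [16]
STORE_FAST p → p=16. Stack: []
LOAD_FAST_LOAD_FAST a,s → push 31,17. Stack: [31, 17]
BINARY_OP - → 31 - 17 = 14. Stack: [14]
STORE_FAST n → n=14. Stack: []
LOAD_FAST p → push 16. Stack: [16]
RETURN_VALUE → return 16.

14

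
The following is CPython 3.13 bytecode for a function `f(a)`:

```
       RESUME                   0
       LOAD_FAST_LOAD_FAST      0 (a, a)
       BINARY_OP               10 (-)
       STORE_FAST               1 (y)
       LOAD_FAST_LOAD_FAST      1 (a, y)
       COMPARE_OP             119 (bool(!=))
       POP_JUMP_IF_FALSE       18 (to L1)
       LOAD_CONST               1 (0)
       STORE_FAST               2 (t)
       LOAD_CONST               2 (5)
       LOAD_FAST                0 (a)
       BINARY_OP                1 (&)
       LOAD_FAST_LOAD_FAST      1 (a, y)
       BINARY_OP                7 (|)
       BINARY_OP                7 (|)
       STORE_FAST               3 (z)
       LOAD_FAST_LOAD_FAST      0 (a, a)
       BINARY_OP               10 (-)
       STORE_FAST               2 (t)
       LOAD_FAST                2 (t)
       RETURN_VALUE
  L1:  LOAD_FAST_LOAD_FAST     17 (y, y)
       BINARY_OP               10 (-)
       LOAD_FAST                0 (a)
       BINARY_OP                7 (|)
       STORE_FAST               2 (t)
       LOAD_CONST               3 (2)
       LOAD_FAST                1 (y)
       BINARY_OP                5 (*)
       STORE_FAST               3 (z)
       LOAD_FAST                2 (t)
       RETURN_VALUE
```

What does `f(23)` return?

LOAD_FAST_LOAD_FAST a,a → push 23,23. Stack: [23, 23]
BINARY_OP - → 23 - 23 = 0. Stack: [0]
STORE_FAST y → y=0. Stack: []
LOAD_FAST_LOAD_FAST a,y → push 23,0. Stack: [23, 0]
COMPARE_OP bool(!=) → 23 vs 0 = True. Stack: [True]
POP_JUMP_IF_FALSE → pop True; no jump. Stack: []
LOAD_CONST → push 0. Stack: [0]
STORE_FAST t → t=0. Stack: []
LOAD_CONST → push 5. Stack: [5]
LOAD_FAST a → push 23. Stack: [5, 23]
BINARY_OP & → 5 & 23 = 5. Stack: [5]
LOAD_FAST_LOAD_FAST a,y → push 23,0. Stack: [5, 23, 0]
BINARY_OP | → 23 | 0 = 23. Stack: [5, 23]
BINARY_OP | → 5 | 23 = 23. Stack: [23]
STORE_FAST z → z=23. Stack: []
LOAD_FAST_LOAD_FAST a,a → push 23,23. Stack: [23, 23]
BINARY_OP - → 23 - 23 = 0. Stack: [0]
STORE_FAST t → t=0. Stack: []
LOAD_FAST t → push 0. Stack: [0]
RETURN_VALUE → return 0.

0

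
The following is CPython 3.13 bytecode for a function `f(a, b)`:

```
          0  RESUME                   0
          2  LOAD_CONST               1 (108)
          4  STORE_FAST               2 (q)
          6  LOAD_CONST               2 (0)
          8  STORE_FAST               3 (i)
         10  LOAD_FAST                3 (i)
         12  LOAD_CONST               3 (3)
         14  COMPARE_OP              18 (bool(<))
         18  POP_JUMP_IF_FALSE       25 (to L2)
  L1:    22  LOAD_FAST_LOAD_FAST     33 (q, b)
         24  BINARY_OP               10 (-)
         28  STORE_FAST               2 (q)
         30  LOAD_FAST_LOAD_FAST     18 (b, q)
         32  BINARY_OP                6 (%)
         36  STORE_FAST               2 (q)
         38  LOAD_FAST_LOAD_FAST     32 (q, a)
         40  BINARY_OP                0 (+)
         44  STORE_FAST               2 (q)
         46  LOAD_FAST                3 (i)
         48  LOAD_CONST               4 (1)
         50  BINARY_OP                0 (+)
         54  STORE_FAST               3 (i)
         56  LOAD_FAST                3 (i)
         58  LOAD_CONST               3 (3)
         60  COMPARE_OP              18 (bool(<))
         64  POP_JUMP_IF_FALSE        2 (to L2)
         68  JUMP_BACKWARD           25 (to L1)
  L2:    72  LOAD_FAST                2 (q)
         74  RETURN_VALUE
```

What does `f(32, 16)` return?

48

LOAD_CONST → push 108. Stack: [108]
STORE_FAST q → q=108. Stack: []
LOAD_CONST → push 0. Stack: [0]
STORE_FAST i → i=0. Stack: []
LOAD_FAST i → push 0. Stack: [0]
LOAD_CONST → push 3. Stack: [0, 3]
COMPARE_OP bool(<) → 0 vs 3 = True. Stack: [True]
POP_JUMP_IF_FALSE → pop True; no jump. Stack: []
LOAD_FAST_LOAD_FAST q,b → push 108,16. Stack: [108, 16]
BINARY_OP - → 108 - 16 = 92. Stack: [92]
STORE_FAST q → q=92. Stack: []
LOAD_FAST_LOAD_FAST b,q → push 16,92. Stack: [16, 92]
BINARY_OP % → 16 % 92 = 16. Stack: [16]
STORE_FAST q → q=16. Stack: []
LOAD_FAST_LOAD_FAST q,a → push 16,32. Stack: [16, 32]
BINARY_OP + → 16 + 32 = 48. Stack: [48]
STORE_FAST q → q=48. Stack: []
LOAD_FAST i → push 0. Stack: [0]
LOAD_CONST → push 1. Stack: [0, 1]
BINARY_OP + → 0 + 1 = 1. Stack: [1]
STORE_FAST i → i=1. Stack: []
LOAD_FAST i → push 1. Stack: [1]
LOAD_CONST → push 3. Stack: [1, 3]
COMPARE_OP bool(<) → 1 vs 3 = True. Stack: [True]
POP_JUMP_IF_FALSE → pop True; no jump. Stack: []
LOAD_FAST_LOAD_FAST q,b → push 48,16. Stack: [48, 16]
BINARY_OP - → 48 - 16 = 32. Stack: [32]
STORE_FAST q → q=32. Stack: []
LOAD_FAST_LOAD_FAST b,q → push 16,32. Stack: [16, 32]
BINARY_OP % → 16 % 32 = 16. Stack: [16]
STORE_FAST q → q=16. Stack: []
LOAD_FAST_LOAD_FAST q,a → push 16,32. Stack: [16, 32]
BINARY_OP + → 16 + 32 = 48. Stack: [48]
STORE_FAST q → q=48. Stack: []
LOAD_FAST i → push 1. Stack: [1]
LOAD_CONST → push 1. Stack: [1, 1]
BINARY_OP + → 1 + 1 = 2. Stack: [2]
STORE_FAST i → i=2. Stack: []
LOAD_FAST i → push 2. Stack: [2]
LOAD_CONST → push 3. Stack: [2, 3]
COMPARE_OP bool(<) → 2 vs 3 = True. Stack: [True]
POP_JUMP_IF_FALSE → pop True; no jump. Stack: []
LOAD_FAST_LOAD_FAST q,b → push 48,16. Stack: [48, 16]
BINARY_OP - → 48 - 16 = 32. Stack: [32]
STORE_FAST q → q=32. Stack: []
LOAD_FAST_LOAD_FAST b,q → push 16,32. Stack: [16, 32]
BINARY_OP % → 16 % 32 = 16. Stack: [16]
STORE_FAST q → q=16. Stack: []
LOAD_FAST_LOAD_FAST q,a → push 16,32. Stack: [16, 32]
BINARY_OP + → 16 + 32 = 48. Stack: [48]
STORE_FAST q → q=48. Stack: []
LOAD_FAST i → push 2. Stack: [2]
LOAD_CONST → push 1. Stack: [2, 1]
BINARY_OP + → 2 + 1 = 3. Stack: [3]
STORE_FAST i → i=3. Stack: []
LOAD_FAST i → push 3. Stack: [3]
LOAD_CONST → push 3. Stack: [3, 3]
COMPARE_OP bool(<) → 3 vs 3 = False. Stack: [False]
POP_JUMP_IF_FALSE → pop False; jump. Stack: []
LOAD_FAST q → push 48. Stack: [48]
RETURN_VALUE → return 48.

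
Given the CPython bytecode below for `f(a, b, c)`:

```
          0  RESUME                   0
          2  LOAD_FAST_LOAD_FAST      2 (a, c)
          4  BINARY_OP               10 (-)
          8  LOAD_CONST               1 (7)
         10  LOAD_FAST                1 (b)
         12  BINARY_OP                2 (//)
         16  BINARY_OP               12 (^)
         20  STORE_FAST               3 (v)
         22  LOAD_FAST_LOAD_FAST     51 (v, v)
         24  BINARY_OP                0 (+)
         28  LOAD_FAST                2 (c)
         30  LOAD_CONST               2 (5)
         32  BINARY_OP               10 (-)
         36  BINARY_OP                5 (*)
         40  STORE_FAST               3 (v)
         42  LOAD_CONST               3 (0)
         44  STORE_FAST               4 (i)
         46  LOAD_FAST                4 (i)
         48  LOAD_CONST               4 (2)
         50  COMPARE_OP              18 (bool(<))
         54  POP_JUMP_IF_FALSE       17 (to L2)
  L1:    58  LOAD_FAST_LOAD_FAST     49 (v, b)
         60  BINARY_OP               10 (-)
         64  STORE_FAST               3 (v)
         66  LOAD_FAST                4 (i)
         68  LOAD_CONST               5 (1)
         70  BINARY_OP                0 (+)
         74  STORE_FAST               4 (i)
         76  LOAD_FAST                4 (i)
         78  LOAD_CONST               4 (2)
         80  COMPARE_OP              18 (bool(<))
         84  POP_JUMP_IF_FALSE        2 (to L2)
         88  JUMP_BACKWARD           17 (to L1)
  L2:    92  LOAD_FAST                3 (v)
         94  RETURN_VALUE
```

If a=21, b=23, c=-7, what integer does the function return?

LOAD_FAST_LOAD_FAST a,c → push 21,-7. Stack: [21, -7]
BINARY_OP - → 21 - -7 = 28. Stack: [28]
LOAD_CONST → push 7. Stack: [28, 7]
LOAD_FAST b → push 23. Stack: [28, 7, 23]
BINARY_OP // → 7 // 23 = 0. Stack: [28, 0]
BINARY_OP ^ → 28 ^ 0 = 28. Stack: [28]
STORE_FAST v → v=28. Stack: []
LOAD_FAST_LOAD_FAST v,v → push 28,28. Stack: [28, 28]
BINARY_OP + → 28 + 28 = 56. Stack: [56]
LOAD_FAST c → push -7. Stack: [56, -7]
LOAD_CONST → push 5. Stack: [56, -7, 5]
BINARY_OP - → -7 - 5 = -12. Stack: [56, -12]
BINARY_OP * → 56 * -12 = -672. Stack: [-672]
STORE_FAST v → v=-672. Stack: []
LOAD_CONST → push 0. Stack: [0]
STORE_FAST i → i=0. Stack: []
LOAD_FAST i → push 0. Stack: [0]
LOAD_CONST → push 2. Stack: [0, 2]
COMPARE_OP bool(<) → 0 vs 2 = True. Stack: [True]
POP_JUMP_IF_FALSE → pop True; no jump. Stack: []
LOAD_FAST_LOAD_FAST v,b → push -672,23. Stack: [-672, 23]
BINARY_OP - → -672 - 23 = -695. Stack: [-695]
STORE_FAST v → v=-695. Stack: []
LOAD_FAST i → push 0. Stack: [0]
LOAD_CONST → push 1. Stack: [0, 1]
BINARY_OP + → 0 + 1 = 1. Stack: [1]
STORE_FAST i → i=1. Stack: []
LOAD_FAST i → push 1. Stack: [1]
LOAD_CONST → push 2. Stack: [1, 2]
COMPARE_OP bool(<) → 1 vs 2 = True. Stack: [True]
POP_JUMP_IF_FALSE → pop True; no jump. Stack: []
LOAD_FAST_LOAD_FAST v,b → push -695,23. Stack: [-695, 23]
BINARY_OP - → -695 - 23 = -718. Stack: [-718]
STORE_FAST v → v=-718. Stack: []
LOAD_FAST i → push 1. Stack: [1]
LOAD_CONST → push 1. Stack: [1, 1]
BINARY_OP + → 1 + 1 = 2. Stack: [2]
STORE_FAST i → i=2. Stack: []
LOAD_FAST i → push 2. Stack: [2]
LOAD_CONST → push 2. Stack: [2, 2]
COMPARE_OP bool(<) → 2 vs 2 = False. Stack: [False]
POP_JUMP_IF_FALSE → pop False; jump. Stack: []
LOAD_FAST v → push -718. Stack: [-718]
RETURN_VALUE → return -718.

-718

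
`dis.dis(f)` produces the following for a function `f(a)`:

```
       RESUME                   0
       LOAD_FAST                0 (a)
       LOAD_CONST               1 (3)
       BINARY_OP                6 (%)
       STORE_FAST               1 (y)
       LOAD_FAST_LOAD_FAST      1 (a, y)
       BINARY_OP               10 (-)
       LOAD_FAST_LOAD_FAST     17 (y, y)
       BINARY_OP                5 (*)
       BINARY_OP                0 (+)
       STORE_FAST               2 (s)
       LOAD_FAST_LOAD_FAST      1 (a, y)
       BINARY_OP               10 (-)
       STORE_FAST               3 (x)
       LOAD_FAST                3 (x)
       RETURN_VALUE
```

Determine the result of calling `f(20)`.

LOAD_FAST a → push 20. Stack: [20]
LOAD_CONST → push 3. Stack: [20, 3]
BINARY_OP % → 20 % 3 = 2. Stack: [2]
STORE_FAST y → y=2. Stack: []
LOAD_FAST_LOAD_FAST a,y → push 20,2. Stack: [20, 2]
BINARY_OP - → 20 - 2 = 18. Stack: [18]
LOAD_FAST_LOAD_FAST y,y → push 2,2. Stack: [18, 2, 2]
BINARY_OP * → 2 * 2 = 4. Stack: [18, 4]
BINARY_OP + → 18 + 4 = 22. Stack: [22]
STORE_FAST s → s=22. Stack: []
LOAD_FAST_LOAD_FAST a,y → push 20,2. Stack: [20, 2]
BINARY_OP - → 20 - 2 = 18. Stack: [18]
STORE_FAST x → x=18. Stack: []
LOAD_FAST x → push 18. Stack: [18]
RETURN_VALUE → return 18.

18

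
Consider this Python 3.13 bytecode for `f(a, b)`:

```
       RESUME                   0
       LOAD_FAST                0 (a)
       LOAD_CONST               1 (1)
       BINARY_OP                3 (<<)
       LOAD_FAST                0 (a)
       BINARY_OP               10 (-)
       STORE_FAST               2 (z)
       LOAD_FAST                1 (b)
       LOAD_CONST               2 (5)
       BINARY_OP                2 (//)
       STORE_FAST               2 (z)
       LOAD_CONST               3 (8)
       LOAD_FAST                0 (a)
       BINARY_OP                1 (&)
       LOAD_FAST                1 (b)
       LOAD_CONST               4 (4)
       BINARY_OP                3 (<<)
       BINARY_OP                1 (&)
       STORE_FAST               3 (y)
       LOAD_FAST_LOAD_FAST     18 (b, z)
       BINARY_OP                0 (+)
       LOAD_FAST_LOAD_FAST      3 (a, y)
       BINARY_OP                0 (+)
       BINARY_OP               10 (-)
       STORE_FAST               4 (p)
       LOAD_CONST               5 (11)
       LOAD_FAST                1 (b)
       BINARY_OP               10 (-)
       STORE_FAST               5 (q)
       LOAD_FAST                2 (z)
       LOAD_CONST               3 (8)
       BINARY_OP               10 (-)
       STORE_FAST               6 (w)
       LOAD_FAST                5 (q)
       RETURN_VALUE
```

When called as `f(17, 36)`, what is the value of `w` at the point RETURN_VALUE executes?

LOAD_FAST a → push 17. Stack: [17]
LOAD_CONST → push 1. Stack: [17, 1]
BINARY_OP << → 17 << 1 = 34. Stack: [34]
LOAD_FAST a → push 17. Stack: [34, 17]
BINARY_OP - → 34 - 17 = 17. Stack: [17]
STORE_FAST z → z=17. Stack: []
LOAD_FAST b → push 36. Stack: [36]
LOAD_CONST → push 5. Stack: [36, 5]
BINARY_OP // → 36 // 5 = 7. Stack: [7]
STORE_FAST z → z=7. Stack: []
LOAD_CONST → push 8. Stack: [8]
LOAD_FAST a → push 17. Stack: [8, 17]
BINARY_OP & → 8 & 17 = 0. Stack: [0]
LOAD_FAST b → push 36. Stack: [0, 36]
LOAD_CONST → push 4. Stack: [0, 36, 4]
BINARY_OP << → 36 << 4 = 576. Stack: [0, 576]
BINARY_OP & → 0 & 576 = 0. Stack: [0]
STORE_FAST y → y=0. Stack: []
LOAD_FAST_LOAD_FAST b,z → push 36,7. Stack: [36, 7]
BINARY_OP + → 36 + 7 = 43. Stack: [43]
LOAD_FAST_LOAD_FAST a,y → push 17,0. Stack: [43, 17, 0]
BINARY_OP + → 17 + 0 = 17. Stack: [43, 17]
BINARY_OP - → 43 - 17 = 26. Stack: [26]
STORE_FAST p → p=26. Stack: []
LOAD_CONST → push 11. Stack: [11]
LOAD_FAST b → push 36. Stack: [11, 36]
BINARY_OP - → 11 - 36 = -25. Stack: [-25]
STORE_FAST q → q=-25. Stack: []
LOAD_FAST z → push 7. Stack: [7]
LOAD_CONST → push 8. Stack: [7, 8]
BINARY_OP - → 7 - 8 = -1. Stack: [-1]
STORE_FAST w → w=-1. Stack: []
LOAD_FAST q → push -25. Stack: [-25]
RETURN_VALUE → return -25.

-1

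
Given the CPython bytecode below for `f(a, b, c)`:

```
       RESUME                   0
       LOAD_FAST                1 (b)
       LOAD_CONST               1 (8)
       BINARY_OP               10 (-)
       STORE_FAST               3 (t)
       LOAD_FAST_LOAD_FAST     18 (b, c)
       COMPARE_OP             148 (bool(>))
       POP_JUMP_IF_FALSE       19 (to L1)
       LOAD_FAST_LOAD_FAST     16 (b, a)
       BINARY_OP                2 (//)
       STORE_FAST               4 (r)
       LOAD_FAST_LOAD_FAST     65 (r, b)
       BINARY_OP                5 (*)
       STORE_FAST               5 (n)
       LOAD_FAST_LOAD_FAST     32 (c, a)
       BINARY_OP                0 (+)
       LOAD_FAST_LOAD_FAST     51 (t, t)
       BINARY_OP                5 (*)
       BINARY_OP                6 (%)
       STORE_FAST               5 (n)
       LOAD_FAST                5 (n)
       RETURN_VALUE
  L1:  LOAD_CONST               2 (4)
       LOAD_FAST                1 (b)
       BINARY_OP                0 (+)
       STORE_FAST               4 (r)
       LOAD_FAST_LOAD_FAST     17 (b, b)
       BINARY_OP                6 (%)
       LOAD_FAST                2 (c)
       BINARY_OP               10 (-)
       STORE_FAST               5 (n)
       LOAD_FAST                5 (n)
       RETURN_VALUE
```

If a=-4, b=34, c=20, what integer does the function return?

LOAD_FAST b → push 34. Stack: [34]
LOAD_CONST → push 8. Stack: [34, 8]
BINARY_OP - → 34 - 8 = 26. Stack: [26]
STORE_FAST t → t=26. Stack: []
LOAD_FAST_LOAD_FAST b,c → push 34,20. Stack: [34, 20]
COMPARE_OP bool(>) → 34 vs 20 = True. Stack: [True]
POP_JUMP_IF_FALSE → pop True; no jump. Stack: []
LOAD_FAST_LOAD_FAST b,a → push 34,-4. Stack: [34, -4]
BINARY_OP // → 34 // -4 = -9. Stack: [-9]
STORE_FAST r → r=-9. Stack: []
LOAD_FAST_LOAD_FAST r,b → push -9,34. Stack: [-9, 34]
BINARY_OP * → -9 * 34 = -306. Stack: [-306]
STORE_FAST n → n=-306. Stack: []
LOAD_FAST_LOAD_FAST c,a → push 20,-4. Stack: [20, -4]
BINARY_OP + → 20 + -4 = 16. Stack: [16]
LOAD_FAST_LOAD_FAST t,t → push 26,26. Stack: [16, 26, 26]
BINARY_OP * → 26 * 26 = 676. Stack: [16, 676]
BINARY_OP % → 16 % 676 = 16. Stack: [16]
STORE_FAST n → n=16. Stack: []
LOAD_FAST n → push 16. Stack: [16]
RETURN_VALUE → return 16.

16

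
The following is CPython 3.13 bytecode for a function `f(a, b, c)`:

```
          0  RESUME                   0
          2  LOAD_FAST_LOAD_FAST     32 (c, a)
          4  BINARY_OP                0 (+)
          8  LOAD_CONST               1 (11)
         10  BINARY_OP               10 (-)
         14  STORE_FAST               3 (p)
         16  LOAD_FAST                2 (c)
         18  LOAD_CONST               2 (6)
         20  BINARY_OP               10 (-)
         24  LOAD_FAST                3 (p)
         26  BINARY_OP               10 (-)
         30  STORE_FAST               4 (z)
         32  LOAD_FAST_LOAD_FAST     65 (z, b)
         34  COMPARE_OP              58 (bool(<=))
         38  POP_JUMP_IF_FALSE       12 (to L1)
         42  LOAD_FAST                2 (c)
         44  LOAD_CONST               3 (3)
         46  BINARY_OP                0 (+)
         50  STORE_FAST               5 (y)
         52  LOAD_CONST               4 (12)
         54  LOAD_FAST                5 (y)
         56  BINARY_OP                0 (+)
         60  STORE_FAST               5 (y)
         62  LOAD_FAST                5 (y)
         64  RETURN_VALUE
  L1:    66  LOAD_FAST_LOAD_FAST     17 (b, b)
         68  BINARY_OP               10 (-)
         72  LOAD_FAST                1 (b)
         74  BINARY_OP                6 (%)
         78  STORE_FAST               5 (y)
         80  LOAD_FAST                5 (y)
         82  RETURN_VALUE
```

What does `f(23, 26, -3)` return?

12

LOAD_FAST_LOAD_FAST c,a → push -3,23. Stack: [-3, 23]
BINARY_OP + → -3 + 23 = 20. Stack: [20]
LOAD_CONST → push 11. Stack: [20, 11]
BINARY_OP - → 20 - 11 = 9. Stack: [9]
STORE_FAST p → p=9. Stack: []
LOAD_FAST c → push -3. Stack: [-3]
LOAD_CONST → push 6. Stack: [-3, 6]
BINARY_OP - → -3 - 6 = -9. Stack: [-9]
LOAD_FAST p → push 9. Stack: [-9, 9]
BINARY_OP - → -9 - 9 = -18. Stack: [-18]
STORE_FAST z → z=-18. Stack: []
LOAD_FAST_LOAD_FAST z,b → push -18,26. Stack: [-18, 26]
COMPARE_OP bool(<=) → -18 vs 26 = True. Stack: [True]
POP_JUMP_IF_FALSE → pop True; no jump. Stack: []
LOAD_FAST c → push -3. Stack: [-3]
LOAD_CONST → push 3. Stack: [-3, 3]
BINARY_OP + → -3 + 3 = 0. Stack: [0]
STORE_FAST y → y=0. Stack: []
LOAD_CONST → push 12. Stack: [12]
LOAD_FAST y → push 0. Stack: [12, 0]
BINARY_OP + → 12 + 0 = 12. Stack: [12]
STORE_FAST y → y=12. Stack: []
LOAD_FAST y → push 12. Stack: [12]
RETURN_VALUE → return 12.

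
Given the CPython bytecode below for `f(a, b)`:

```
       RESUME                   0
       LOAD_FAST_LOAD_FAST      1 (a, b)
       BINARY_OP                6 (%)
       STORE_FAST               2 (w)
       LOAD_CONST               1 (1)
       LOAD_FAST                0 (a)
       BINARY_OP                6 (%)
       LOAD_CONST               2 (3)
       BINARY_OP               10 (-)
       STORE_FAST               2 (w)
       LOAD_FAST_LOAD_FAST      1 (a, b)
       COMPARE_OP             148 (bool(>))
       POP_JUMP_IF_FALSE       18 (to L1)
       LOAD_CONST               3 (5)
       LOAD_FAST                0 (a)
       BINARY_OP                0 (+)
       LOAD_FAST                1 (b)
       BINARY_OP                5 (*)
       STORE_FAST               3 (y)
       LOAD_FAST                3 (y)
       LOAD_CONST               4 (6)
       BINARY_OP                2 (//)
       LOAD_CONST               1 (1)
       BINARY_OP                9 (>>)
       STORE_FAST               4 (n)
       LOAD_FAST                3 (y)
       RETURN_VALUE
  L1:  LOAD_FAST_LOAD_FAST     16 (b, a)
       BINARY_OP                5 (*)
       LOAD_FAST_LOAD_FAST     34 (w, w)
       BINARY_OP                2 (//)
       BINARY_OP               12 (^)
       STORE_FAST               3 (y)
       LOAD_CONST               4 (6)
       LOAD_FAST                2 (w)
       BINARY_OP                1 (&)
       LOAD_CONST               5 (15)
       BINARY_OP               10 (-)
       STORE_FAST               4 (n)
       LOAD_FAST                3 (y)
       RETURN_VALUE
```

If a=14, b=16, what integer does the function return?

LOAD_FAST_LOAD_FAST a,b → push 14,16. Stack: [14, 16]
BINARY_OP % → 14 % 16 = 14. Stack: [14]
STORE_FAST w → w=14. Stack: []
LOAD_CONST → push 1. Stack: [1]
LOAD_FAST a → push 14. Stack: [1, 14]
BINARY_OP % → 1 % 14 = 1. Stack: [1]
LOAD_CONST → push 3. Stack: [1, 3]
BINARY_OP - → 1 - 3 = -2. Stack: [-2]
STORE_FAST w → w=-2. Stack: []
LOAD_FAST_LOAD_FAST a,b → push 14,16. Stack: [14, 16]
COMPARE_OP bool(>) → 14 vs 16 = False. Stack: [False]
POP_JUMP_IF_FALSE → pop False; jump. Stack: []
LOAD_FAST_LOAD_FAST b,a → push 16,14. Stack: [16, 14]
BINARY_OP * → 16 * 14 = 224. Stack: [224]
LOAD_FAST_LOAD_FAST w,w → push -2,-2. Stack: [224, -2, -2]
BINARY_OP // → -2 // -2 = 1. Stack: [224, 1]
BINARY_OP ^ → 224 ^ 1 = 225. Stack: [225]
STORE_FAST y → y=225. Stack: []
LOAD_CONST → push 6. Stack: [6]
LOAD_FAST w → push -2. Stack: [6, -2]
BINARY_OP & → 6 & -2 = 6. Stack: [6]
LOAD_CONST → push 15. Stack: [6, 15]
BINARY_OP - → 6 - 15 = -9. Stack: [-9]
STORE_FAST n → n=-9. Stack: []
LOAD_FAST y → push 225. Stack: [225]
RETURN_VALUE → return 225.

225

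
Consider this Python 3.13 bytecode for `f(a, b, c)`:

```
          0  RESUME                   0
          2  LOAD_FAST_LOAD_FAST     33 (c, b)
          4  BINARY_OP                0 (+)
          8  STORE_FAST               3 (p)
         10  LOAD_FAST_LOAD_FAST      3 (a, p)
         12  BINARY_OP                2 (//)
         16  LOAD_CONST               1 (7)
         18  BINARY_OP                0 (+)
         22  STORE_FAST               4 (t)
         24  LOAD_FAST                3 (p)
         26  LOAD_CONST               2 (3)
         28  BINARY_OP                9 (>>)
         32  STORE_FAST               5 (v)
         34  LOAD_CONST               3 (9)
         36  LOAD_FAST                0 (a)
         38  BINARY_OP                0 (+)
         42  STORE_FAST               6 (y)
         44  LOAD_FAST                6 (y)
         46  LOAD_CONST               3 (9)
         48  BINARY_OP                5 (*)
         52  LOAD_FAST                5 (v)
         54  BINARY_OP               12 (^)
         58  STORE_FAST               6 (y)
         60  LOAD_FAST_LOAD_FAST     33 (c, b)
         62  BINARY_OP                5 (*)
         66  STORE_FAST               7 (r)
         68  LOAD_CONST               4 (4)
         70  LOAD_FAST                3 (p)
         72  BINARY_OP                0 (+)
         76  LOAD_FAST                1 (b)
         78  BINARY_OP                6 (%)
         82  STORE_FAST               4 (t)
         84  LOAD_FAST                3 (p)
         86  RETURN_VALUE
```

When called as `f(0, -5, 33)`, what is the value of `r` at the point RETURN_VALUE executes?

-165

LOAD_FAST_LOAD_FAST c,b → push 33,-5. Stack: [33, -5]
BINARY_OP + → 33 + -5 = 28. Stack: [28]
STORE_FAST p → p=28. Stack: []
LOAD_FAST_LOAD_FAST a,p → push 0,28. Stack: [0, 28]
BINARY_OP // → 0 // 28 = 0. Stack: [0]
LOAD_CONST → push 7. Stack: [0, 7]
BINARY_OP + → 0 + 7 = 7. Stack: [7]
STORE_FAST t → t=7. Stack: []
LOAD_FAST p → push 28. Stack: [28]
LOAD_CONST → push 3. Stack: [28, 3]
BINARY_OP >> → 28 >> 3 = 3. Stack: [3]
STORE_FAST v → v=3. Stack: []
LOAD_CONST → push 9. Stack: [9]
LOAD_FAST a → push 0. Stack: [9, 0]
BINARY_OP + → 9 + 0 = 9. Stack: [9]
STORE_FAST y → y=9. Stack: []
LOAD_FAST y → push 9. Stack: [9]
LOAD_CONST → push 9. Stack: [9, 9]
BINARY_OP * → 9 * 9 = 81. Stack: [81]
LOAD_FAST v → push 3. Stack: [81, 3]
BINARY_OP ^ → 81 ^ 3 = 82. Stack: [82]
STORE_FAST y → y=82. Stack: []
LOAD_FAST_LOAD_FAST c,b → push 33,-5. Stack: [33, -5]
BINARY_OP * → 33 * -5 = -165. Stack: [-165]
STORE_FAST r → r=-165. Stack: []
LOAD_CONST → push 4. Stack: [4]
LOAD_FAST p → push 28. Stack: [4, 28]
BINARY_OP + → 4 + 28 = 32. Stack: [32]
LOAD_FAST b → push -5. Stack: [32, -5]
BINARY_OP % → 32 % -5 = -3. Stack: [-3]
STORE_FAST t → t=-3. Stack: []
LOAD_FAST p → push 28. Stack: [28]
RETURN_VALUE → return 28.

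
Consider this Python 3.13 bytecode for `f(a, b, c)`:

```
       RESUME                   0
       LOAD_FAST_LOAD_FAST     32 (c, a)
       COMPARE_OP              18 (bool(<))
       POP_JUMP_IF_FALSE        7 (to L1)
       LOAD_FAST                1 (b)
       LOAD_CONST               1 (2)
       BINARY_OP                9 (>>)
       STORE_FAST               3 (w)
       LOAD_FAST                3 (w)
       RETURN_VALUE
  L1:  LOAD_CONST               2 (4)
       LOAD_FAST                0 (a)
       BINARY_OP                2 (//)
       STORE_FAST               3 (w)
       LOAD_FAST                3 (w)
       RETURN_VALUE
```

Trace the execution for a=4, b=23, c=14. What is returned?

1

LOAD_FAST_LOAD_FAST c,a → push 14,4. Stack: [14, 4]
COMPARE_OP bool(<) → 14 vs 4 = False. Stack: [False]
POP_JUMP_IF_FALSE → pop False; jump. Stack: []
LOAD_CONST → push 4. Stack: [4]
LOAD_FAST a → push 4. Stack: [4, 4]
BINARY_OP // → 4 // 4 = 1. Stack: [1]
STORE_FAST w → w=1. Stack: []
LOAD_FAST w → push 1. Stack: [1]
RETURN_VALUE → return 1.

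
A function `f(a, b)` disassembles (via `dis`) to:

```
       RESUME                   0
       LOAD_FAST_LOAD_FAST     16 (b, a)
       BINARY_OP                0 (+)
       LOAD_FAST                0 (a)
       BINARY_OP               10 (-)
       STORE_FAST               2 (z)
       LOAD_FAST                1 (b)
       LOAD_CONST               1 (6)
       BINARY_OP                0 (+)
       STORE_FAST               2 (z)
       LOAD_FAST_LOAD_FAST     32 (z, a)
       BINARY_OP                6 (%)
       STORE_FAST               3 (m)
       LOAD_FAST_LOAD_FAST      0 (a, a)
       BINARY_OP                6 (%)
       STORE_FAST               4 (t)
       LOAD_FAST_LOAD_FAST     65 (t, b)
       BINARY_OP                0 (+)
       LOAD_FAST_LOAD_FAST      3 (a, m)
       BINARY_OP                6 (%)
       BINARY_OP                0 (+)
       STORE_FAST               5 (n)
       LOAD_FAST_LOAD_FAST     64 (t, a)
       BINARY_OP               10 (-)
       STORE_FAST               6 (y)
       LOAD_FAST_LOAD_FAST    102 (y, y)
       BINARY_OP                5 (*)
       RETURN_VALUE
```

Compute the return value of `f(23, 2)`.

529

LOAD_FAST_LOAD_FAST b,a → push 2,23. Stack: [2, 23]
BINARY_OP + → 2 + 23 = 25. Stack: [25]
LOAD_FAST a → push 23. Stack: [25, 23]
BINARY_OP - → 25 - 23 = 2. Stack: [2]
STORE_FAST z → z=2. Stack: []
LOAD_FAST b → push 2. Stack: [2]
LOAD_CONST → push 6. Stack: [2, 6]
BINARY_OP + → 2 + 6 = 8. Stack: [8]
STORE_FAST z → z=8. Stack: []
LOAD_FAST_LOAD_FAST z,a → push 8,23. Stack: [8, 23]
BINARY_OP % → 8 % 23 = 8. Stack: [8]
STORE_FAST m → m=8. Stack: []
LOAD_FAST_LOAD_FAST a,a → push 23,23. Stack: [23, 23]
BINARY_OP % → 23 % 23 = 0. Stack: [0]
STORE_FAST t → t=0. Stack: []
LOAD_FAST_LOAD_FAST t,b → push 0,2. Stack: [0, 2]
BINARY_OP + → 0 + 2 = 2. Stack: [2]
LOAD_FAST_LOAD_FAST a,m → push 23,8. Stack: [2, 23, 8]
BINARY_OP % → 23 % 8 = 7. Stack: [2, 7]
BINARY_OP + → 2 + 7 = 9. Stack: [9]
STORE_FAST n → n=9. Stack: []
LOAD_FAST_LOAD_FAST t,a → push 0,23. Stack: [0, 23]
BINARY_OP - → 0 - 23 = -23. Stack: [-23]
STORE_FAST y → y=-23. Stack: []
LOAD_FAST_LOAD_FAST y,y → push -23,-23. Stack: [-23, -23]
BINARY_OP * → -23 * -23 = 529. Stack: [529]
RETURN_VALUE → return 529.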